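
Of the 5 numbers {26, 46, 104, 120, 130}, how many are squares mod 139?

2

(26/139) = -1 → non-residue.
(46/139) = +1 → QR.
(104/139) = -1 → non-residue.
(120/139) = +1 → QR.
(130/139) = -1 → non-residue.
Total quadratic residues among the 5: 2.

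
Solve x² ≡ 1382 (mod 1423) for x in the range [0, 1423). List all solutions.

141, 1282

Since 1423 ≡ 3 (mod 4), a square root of 1382 is 1382^((1423+1)/4) = 1382^356 mod 1423.
Repeated squaring: 1382^2≡258, 1382^4≡1106, 1382^8≡879, 1382^16≡1375, 1382^32≡881, 1382^64≡626, 1382^128≡551, 1382^256≡502 (mod 1423).
1382^356 = 1382^(256+64+32+4) ≡ 1282 (mod 1423).
Check: 1282² = 1643524 ≡ 1382 (mod 1423). The two roots are 141 and 1282.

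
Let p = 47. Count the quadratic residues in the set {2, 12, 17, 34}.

4

(2/47) = +1 → QR.
(12/47) = +1 → QR.
(17/47) = +1 → QR.
(34/47) = +1 → QR.
Total quadratic residues among the 4: 4.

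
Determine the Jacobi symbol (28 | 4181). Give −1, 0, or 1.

Pull out 2^2: since 4181 ≡ 5 (mod 8), (2/4181) = -1, so (2/4181)^2 = +1.
Reciprocity: 7 ≡ 3 and 4181 ≡ 1 (mod 4), so (7/4181) = +(4181/7).
Reduce top mod 7: now compute (2/7).
Pull out 2: since 7 ≡ 7 (mod 8), (2/7) = +1.
Reached (1/7) = 1. Collecting the sign flips along the way, the symbol is +1.

1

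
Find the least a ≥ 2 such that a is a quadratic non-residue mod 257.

(2/257) = +1, so 2 is a residue.
(3/257) = −1, so 3 is the smallest positive non-residue mod 257.

3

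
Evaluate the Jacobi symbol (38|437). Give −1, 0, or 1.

Pull out 2: since 437 ≡ 5 (mod 8), (2/437) = -1.
Reciprocity: 19 ≡ 3 and 437 ≡ 1 (mod 4), so (19/437) = +(437/19).
Reduce top mod 19: now compute (0/19).
Top reduces to 0: gcd > 1, so the symbol is 0.

0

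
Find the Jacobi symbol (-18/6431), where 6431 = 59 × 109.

-1

First reduce: -18 ≡ 6413 (mod 6431).
Reciprocity: 6413 ≡ 1 and 6431 ≡ 3 (mod 4), so (6413/6431) = +(6431/6413).
Reduce top mod 6413: now compute (18/6413).
Pull out 2: since 6413 ≡ 5 (mod 8), (2/6413) = -1.
Reciprocity: 9 ≡ 1 and 6413 ≡ 1 (mod 4), so (9/6413) = +(6413/9).
Reduce top mod 9: now compute (5/9).
Reciprocity: 5 ≡ 1 and 9 ≡ 1 (mod 4), so (5/9) = +(9/5).
Reduce top mod 5: now compute (4/5).
Pull out 2^2: since 5 ≡ 5 (mod 8), (2/5) = -1, so (2/5)^2 = +1.
Reached (1/5) = 1. Collecting the sign flips along the way, the symbol is -1.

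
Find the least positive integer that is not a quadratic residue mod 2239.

(2/2239) = +1, so 2 is a residue.
(3/2239) = −1, so 3 is the smallest positive non-residue mod 2239.

3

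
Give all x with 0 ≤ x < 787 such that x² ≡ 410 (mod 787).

Since 787 ≡ 3 (mod 4), a square root of 410 is 410^((787+1)/4) = 410^197 mod 787.
Repeated squaring: 410^2≡469, 410^4≡388, 410^8≡227, 410^16≡374, 410^32≡577, 410^64≡28, 410^128≡784 (mod 787).
410^197 = 410^(128+64+4+1) ≡ 540 (mod 787).
Check: 540² = 291600 ≡ 410 (mod 787). The two roots are 247 and 540.

247, 540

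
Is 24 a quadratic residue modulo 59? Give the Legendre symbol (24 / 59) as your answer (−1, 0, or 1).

Euler's criterion: (24/59) ≡ 24^29 (mod 59).
24^2 ≡ 45 (mod 59)
24^4 ≡ 19 (mod 59)
24^8 ≡ 7 (mod 59)
24^16 ≡ 49 (mod 59)
24^29 = 24^(16+8+4+1) ≡ 58 (mod 59).
Result is 58 ≡ −1, so (24/59) = −1.

-1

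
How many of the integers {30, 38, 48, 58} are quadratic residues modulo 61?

(30/61) = -1 → non-residue.
(38/61) = -1 → non-residue.
(48/61) = +1 → QR.
(58/61) = +1 → QR.
Total quadratic residues among the 4: 2.

2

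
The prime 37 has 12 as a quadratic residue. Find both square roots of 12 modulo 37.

37 ≡ 1 (mod 4), so we find a root by search.
Trying successive values, 7² = 49 ≡ 12 (mod 37). The other root is 37 − 7 = 30.

7, 30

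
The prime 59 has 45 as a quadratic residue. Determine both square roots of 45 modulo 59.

Since 59 ≡ 3 (mod 4), a square root of 45 is 45^((59+1)/4) = 45^15 mod 59.
Repeated squaring: 45^2≡19, 45^4≡7, 45^8≡49 (mod 59).
45^15 = 45^(8+4+2+1) ≡ 35 (mod 59).
Check: 35² = 1225 ≡ 45 (mod 59). The two roots are 24 and 35.

24, 35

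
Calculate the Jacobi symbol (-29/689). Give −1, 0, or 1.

First reduce: -29 ≡ 660 (mod 689).
Pull out 2^2: since 689 ≡ 1 (mod 8), (2/689) = +1, so (2/689)^2 = +1.
Reciprocity: 165 ≡ 1 and 689 ≡ 1 (mod 4), so (165/689) = +(689/165).
Reduce top mod 165: now compute (29/165).
Reciprocity: 29 ≡ 1 and 165 ≡ 1 (mod 4), so (29/165) = +(165/29).
Reduce top mod 29: now compute (20/29).
Pull out 2^2: since 29 ≡ 5 (mod 8), (2/29) = -1, so (2/29)^2 = +1.
Reciprocity: 5 ≡ 1 and 29 ≡ 1 (mod 4), so (5/29) = +(29/5).
Reduce top mod 5: now compute (4/5).
Pull out 2^2: since 5 ≡ 5 (mod 8), (2/5) = -1, so (2/5)^2 = +1.
Reached (1/5) = 1. Collecting the sign flips along the way, the symbol is +1.

1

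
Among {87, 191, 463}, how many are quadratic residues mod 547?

(87/547) = -1 → non-residue.
(191/547) = +1 → QR.
(463/547) = -1 → non-residue.
Total quadratic residues among the 3: 1.

1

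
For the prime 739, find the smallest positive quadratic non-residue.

(2/739) = −1, so 2 is the smallest positive non-residue mod 739.

2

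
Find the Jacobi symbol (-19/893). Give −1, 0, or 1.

0

First reduce: -19 ≡ 874 (mod 893).
Pull out 2: since 893 ≡ 5 (mod 8), (2/893) = -1.
Reciprocity: 437 ≡ 1 and 893 ≡ 1 (mod 4), so (437/893) = +(893/437).
Reduce top mod 437: now compute (19/437).
Reciprocity: 19 ≡ 3 and 437 ≡ 1 (mod 4), so (19/437) = +(437/19).
Reduce top mod 19: now compute (0/19).
Top reduces to 0: gcd > 1, so the symbol is 0.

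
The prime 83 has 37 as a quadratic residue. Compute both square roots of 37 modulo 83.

Since 83 ≡ 3 (mod 4), a square root of 37 is 37^((83+1)/4) = 37^21 mod 83.
Repeated squaring: 37^2≡41, 37^4≡21, 37^8≡26, 37^16≡12 (mod 83).
37^21 = 37^(16+4+1) ≡ 28 (mod 83).
Check: 28² = 784 ≡ 37 (mod 83). The two roots are 28 and 55.

28, 55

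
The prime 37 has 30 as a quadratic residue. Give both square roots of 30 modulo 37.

37 ≡ 1 (mod 4), so we find a root by search.
Trying successive values, 17² = 289 ≡ 30 (mod 37). The other root is 37 − 17 = 20.

17, 20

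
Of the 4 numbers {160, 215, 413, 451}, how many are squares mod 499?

3

(160/499) = -1 → non-residue.
(215/499) = +1 → QR.
(413/499) = +1 → QR.
(451/499) = +1 → QR.
Total quadratic residues among the 4: 3.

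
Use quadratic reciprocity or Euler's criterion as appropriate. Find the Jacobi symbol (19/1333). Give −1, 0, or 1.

-1

Reciprocity: 19 ≡ 3 and 1333 ≡ 1 (mod 4), so (19/1333) = +(1333/19).
Reduce top mod 19: now compute (3/19).
Reciprocity: 3 ≡ 3 and 19 ≡ 3 (mod 4), so (3/19) = −(19/3).
Reduce top mod 3: now compute (1/3).
Reached (1/3) = 1. Collecting the sign flips along the way, the symbol is -1.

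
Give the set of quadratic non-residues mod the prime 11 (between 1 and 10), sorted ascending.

Square k = 1,…,5 (k and 11−k give the same square):
1²=1, 2²=4, 3²=9, 4²≡5, 5²≡3 (mod 11).
The residues are {1, 3, 4, 5, 9}; the non-residues are the remaining 5 nonzero classes.

2 6 7 8 10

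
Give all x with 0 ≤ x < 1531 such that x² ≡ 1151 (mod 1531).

493, 1038

Since 1531 ≡ 3 (mod 4), a square root of 1151 is 1151^((1531+1)/4) = 1151^383 mod 1531.
Repeated squaring: 1151^2≡486, 1151^4≡422, 1151^8≡488, 1151^16≡839, 1151^32≡1192, 1151^64≡96, 1151^128≡30, 1151^256≡900 (mod 1531).
1151^383 = 1151^(256+64+32+16+8+4+2+1) ≡ 493 (mod 1531).
Check: 493² = 243049 ≡ 1151 (mod 1531). The two roots are 493 and 1038.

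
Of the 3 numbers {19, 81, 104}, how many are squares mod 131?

(19/131) = -1 → non-residue.
(81/131) = +1 → QR.
(104/131) = -1 → non-residue.
Total quadratic residues among the 3: 1.

1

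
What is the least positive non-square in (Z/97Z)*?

(2/97) = +1, so 2 is a residue.
(3/97) = +1, so 3 is a residue.
(4/97) = +1, so 4 is a residue.
(5/97) = −1, so 5 is the smallest positive non-residue mod 97.

5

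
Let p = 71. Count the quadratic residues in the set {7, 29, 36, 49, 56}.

3

(7/71) = -1 → non-residue.
(29/71) = +1 → QR.
(36/71) = +1 → QR.
(49/71) = +1 → QR.
(56/71) = -1 → non-residue.
Total quadratic residues among the 5: 3.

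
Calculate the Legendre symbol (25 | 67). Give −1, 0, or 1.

Euler's criterion: (25/67) ≡ 25^33 (mod 67).
25^2 ≡ 22 (mod 67)
25^4 ≡ 15 (mod 67)
25^8 ≡ 24 (mod 67)
25^16 ≡ 40 (mod 67)
25^32 ≡ 59 (mod 67)
25^33 = 25^(32+1) ≡ 1 (mod 67).
Result is 1, so (25/67) = 1.

1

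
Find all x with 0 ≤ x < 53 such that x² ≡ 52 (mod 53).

23, 30

53 ≡ 1 (mod 4), so we find a root by search.
Trying successive values, 23² = 529 ≡ 52 (mod 53). The other root is 53 − 23 = 30.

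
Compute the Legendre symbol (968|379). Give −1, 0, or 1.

-1

Euler's criterion: (968/379) ≡ 210^189 (mod 379).
210^2 ≡ 136 (mod 379)
210^4 ≡ 304 (mod 379)
210^8 ≡ 319 (mod 379)
210^16 ≡ 189 (mod 379)
210^32 ≡ 95 (mod 379)
210^64 ≡ 308 (mod 379)
210^128 ≡ 114 (mod 379)
210^189 = 210^(128+32+16+8+4+1) ≡ 378 (mod 379).
Result is 378 ≡ −1, so (968/379) = −1.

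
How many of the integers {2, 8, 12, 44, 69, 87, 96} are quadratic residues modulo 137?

(2/137) = +1 → QR.
(8/137) = +1 → QR.
(12/137) = -1 → non-residue.
(44/137) = +1 → QR.
(69/137) = +1 → QR.
(87/137) = +1 → QR.
(96/137) = -1 → non-residue.
Total quadratic residues among the 7: 5.

5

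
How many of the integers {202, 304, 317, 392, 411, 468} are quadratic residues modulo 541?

(202/541) = -1 → non-residue.
(304/541) = +1 → QR.
(317/541) = -1 → non-residue.
(392/541) = -1 → non-residue.
(411/541) = +1 → QR.
(468/541) = -1 → non-residue.
Total quadratic residues among the 6: 2.

2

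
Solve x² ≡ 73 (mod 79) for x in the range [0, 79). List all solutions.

28, 51

Since 79 ≡ 3 (mod 4), a square root of 73 is 73^((79+1)/4) = 73^20 mod 79.
Repeated squaring: 73^2≡36, 73^4≡32, 73^8≡76, 73^16≡9 (mod 79).
73^20 = 73^(16+4) ≡ 51 (mod 79).
Check: 51² = 2601 ≡ 73 (mod 79). The two roots are 28 and 51.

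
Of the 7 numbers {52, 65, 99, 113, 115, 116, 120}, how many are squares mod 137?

(52/137) = -1 → non-residue.
(65/137) = +1 → QR.
(99/137) = +1 → QR.
(113/137) = -1 → non-residue.
(115/137) = +1 → QR.
(116/137) = -1 → non-residue.
(120/137) = +1 → QR.
Total quadratic residues among the 7: 4.

4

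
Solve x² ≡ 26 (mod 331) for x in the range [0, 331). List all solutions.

41, 290

Since 331 ≡ 3 (mod 4), a square root of 26 is 26^((331+1)/4) = 26^83 mod 331.
Repeated squaring: 26^2≡14, 26^4≡196, 26^8≡20, 26^16≡69, 26^32≡127, 26^64≡241 (mod 331).
26^83 = 26^(64+16+2+1) ≡ 290 (mod 331).
Check: 290² = 84100 ≡ 26 (mod 331). The two roots are 41 and 290.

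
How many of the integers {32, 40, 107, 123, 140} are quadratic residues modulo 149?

3

(32/149) = -1 → non-residue.
(40/149) = -1 → non-residue.
(107/149) = +1 → QR.
(123/149) = +1 → QR.
(140/149) = +1 → QR.
Total quadratic residues among the 5: 3.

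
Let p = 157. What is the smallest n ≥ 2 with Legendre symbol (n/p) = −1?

(2/157) = −1, so 2 is the smallest positive non-residue mod 157.

2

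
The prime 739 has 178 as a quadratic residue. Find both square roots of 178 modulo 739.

Since 739 ≡ 3 (mod 4), a square root of 178 is 178^((739+1)/4) = 178^185 mod 739.
Repeated squaring: 178^2≡646, 178^4≡520, 178^8≡665, 178^16≡303, 178^32≡173, 178^64≡369, 178^128≡185 (mod 739).
178^185 = 178^(128+32+16+8+1) ≡ 592 (mod 739).
Check: 592² = 350464 ≡ 178 (mod 739). The two roots are 147 and 592.

147, 592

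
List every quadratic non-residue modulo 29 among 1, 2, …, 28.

2 3 8 10 11 12 14 15 17 18 19 21 26 27

Square k = 1,…,14 (k and 29−k give the same square):
1²=1, 2²=4, 3²=9, 4²=16, 5²=25, 6²≡7, 7²≡20, 8²≡6, 9²≡23, 10²≡13, 11²≡5, 12²≡28, 13²≡24, 14²≡22 (mod 29).
The residues are {1, 4, 5, 6, 7, 9, 13, 16, 20, 22, 23, 24, 25, 28}; the non-residues are the remaining 14 nonzero classes.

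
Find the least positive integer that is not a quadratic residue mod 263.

(2/263) = +1, so 2 is a residue.
(3/263) = +1, so 3 is a residue.
(4/263) = +1, so 4 is a residue.
(5/263) = −1, so 5 is the smallest positive non-residue mod 263.

5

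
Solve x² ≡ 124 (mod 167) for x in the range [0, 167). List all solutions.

25, 142

Since 167 ≡ 3 (mod 4), a square root of 124 is 124^((167+1)/4) = 124^42 mod 167.
Repeated squaring: 124^2≡12, 124^4≡144, 124^8≡28, 124^16≡116, 124^32≡96 (mod 167).
124^42 = 124^(32+8+2) ≡ 25 (mod 167).
Check: 25² = 625 ≡ 124 (mod 167). The two roots are 25 and 142.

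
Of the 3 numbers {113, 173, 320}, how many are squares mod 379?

(113/379) = -1 → non-residue.
(173/379) = +1 → QR.
(320/379) = +1 → QR.
Total quadratic residues among the 3: 2.

2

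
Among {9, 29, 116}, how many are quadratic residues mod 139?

(9/139) = +1 → QR.
(29/139) = +1 → QR.
(116/139) = +1 → QR.
Total quadratic residues among the 3: 3.

3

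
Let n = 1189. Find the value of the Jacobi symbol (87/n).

0

Reciprocity: 87 ≡ 3 and 1189 ≡ 1 (mod 4), so (87/1189) = +(1189/87).
Reduce top mod 87: now compute (58/87).
Pull out 2: since 87 ≡ 7 (mod 8), (2/87) = +1.
Reciprocity: 29 ≡ 1 and 87 ≡ 3 (mod 4), so (29/87) = +(87/29).
Reduce top mod 29: now compute (0/29).
Top reduces to 0: gcd > 1, so the symbol is 0.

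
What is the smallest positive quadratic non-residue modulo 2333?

2

(2/2333) = −1, so 2 is the smallest positive non-residue mod 2333.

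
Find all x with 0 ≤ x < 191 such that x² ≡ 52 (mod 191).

25, 166

Since 191 ≡ 3 (mod 4), a square root of 52 is 52^((191+1)/4) = 52^48 mod 191.
Repeated squaring: 52^2≡30, 52^4≡136, 52^8≡160, 52^16≡6, 52^32≡36 (mod 191).
52^48 = 52^(32+16) ≡ 25 (mod 191).
Check: 25² = 625 ≡ 52 (mod 191). The two roots are 25 and 166.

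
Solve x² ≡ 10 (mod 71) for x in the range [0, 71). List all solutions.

9, 62

Since 71 ≡ 3 (mod 4), a square root of 10 is 10^((71+1)/4) = 10^18 mod 71.
Repeated squaring: 10^2≡29, 10^4≡60, 10^8≡50, 10^16≡15 (mod 71).
10^18 = 10^(16+2) ≡ 9 (mod 71).
Check: 9² = 81 ≡ 10 (mod 71). The two roots are 9 and 62.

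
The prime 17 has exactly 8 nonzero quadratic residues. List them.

Square k = 1,…,8 (k and 17−k give the same square):
1²=1, 2²=4, 3²=9, 4²=16, 5²≡8, 6²≡2, 7²≡15, 8²≡13 (mod 17).
So the quadratic residues mod 17 are {1, 2, 4, 8, 9, 13, 15, 16}.

1 2 4 8 9 13 15 16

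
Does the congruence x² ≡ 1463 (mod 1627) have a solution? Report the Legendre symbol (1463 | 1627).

1

Reciprocity: 1463 ≡ 3 and 1627 ≡ 3 (mod 4), so (1463/1627) = −(1627/1463).
Reduce top mod 1463: now compute (164/1463).
Pull out 2^2: since 1463 ≡ 7 (mod 8), (2/1463) = +1, so (2/1463)^2 = +1.
Reciprocity: 41 ≡ 1 and 1463 ≡ 3 (mod 4), so (41/1463) = +(1463/41).
Reduce top mod 41: now compute (28/41).
Pull out 2^2: since 41 ≡ 1 (mod 8), (2/41) = +1, so (2/41)^2 = +1.
Reciprocity: 7 ≡ 3 and 41 ≡ 1 (mod 4), so (7/41) = +(41/7).
Reduce top mod 7: now compute (6/7).
Pull out 2: since 7 ≡ 7 (mod 8), (2/7) = +1.
Reciprocity: 3 ≡ 3 and 7 ≡ 3 (mod 4), so (3/7) = −(7/3).
Reduce top mod 3: now compute (1/3).
Reached (1/3) = 1. Collecting the sign flips along the way, the symbol is +1.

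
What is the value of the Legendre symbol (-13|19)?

Euler's criterion: (-13/19) ≡ 6^9 (mod 19).
6^2 ≡ 17 (mod 19)
6^4 ≡ 4 (mod 19)
6^8 ≡ 16 (mod 19)
6^9 = 6^(8+1) ≡ 1 (mod 19).
Result is 1, so (-13/19) = 1.

1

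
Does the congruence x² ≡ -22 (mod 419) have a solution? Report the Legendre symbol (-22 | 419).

First reduce: -22 ≡ 397 (mod 419).
Reciprocity: 397 ≡ 1 and 419 ≡ 3 (mod 4), so (397/419) = +(419/397).
Reduce top mod 397: now compute (22/397).
Pull out 2: since 397 ≡ 5 (mod 8), (2/397) = -1.
Reciprocity: 11 ≡ 3 and 397 ≡ 1 (mod 4), so (11/397) = +(397/11).
Reduce top mod 11: now compute (1/11).
Reached (1/11) = 1. Collecting the sign flips along the way, the symbol is -1.

-1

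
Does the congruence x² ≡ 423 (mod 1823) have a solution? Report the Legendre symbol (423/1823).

Reciprocity: 423 ≡ 3 and 1823 ≡ 3 (mod 4), so (423/1823) = −(1823/423).
Reduce top mod 423: now compute (131/423).
Reciprocity: 131 ≡ 3 and 423 ≡ 3 (mod 4), so (131/423) = −(423/131).
Reduce top mod 131: now compute (30/131).
Pull out 2: since 131 ≡ 3 (mod 8), (2/131) = -1.
Reciprocity: 15 ≡ 3 and 131 ≡ 3 (mod 4), so (15/131) = −(131/15).
Reduce top mod 15: now compute (11/15).
Reciprocity: 11 ≡ 3 and 15 ≡ 3 (mod 4), so (11/15) = −(15/11).
Reduce top mod 11: now compute (4/11).
Pull out 2^2: since 11 ≡ 3 (mod 8), (2/11) = -1, so (2/11)^2 = +1.
Reached (1/11) = 1. Collecting the sign flips along the way, the symbol is -1.

-1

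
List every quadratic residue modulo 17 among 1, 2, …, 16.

Square k = 1,…,8 (k and 17−k give the same square):
1²=1, 2²=4, 3²=9, 4²=16, 5²≡8, 6²≡2, 7²≡15, 8²≡13 (mod 17).
So the quadratic residues mod 17 are {1, 2, 4, 8, 9, 13, 15, 16}.

1, 2, 4, 8, 9, 13, 15, 16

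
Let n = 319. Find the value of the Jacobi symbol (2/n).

Pull out 2: since 319 ≡ 7 (mod 8), (2/319) = +1.
Reached (1/319) = 1. Collecting the sign flips along the way, the symbol is +1.

1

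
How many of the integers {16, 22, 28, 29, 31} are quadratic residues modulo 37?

2

(16/37) = +1 → QR.
(22/37) = -1 → non-residue.
(28/37) = +1 → QR.
(29/37) = -1 → non-residue.
(31/37) = -1 → non-residue.
Total quadratic residues among the 5: 2.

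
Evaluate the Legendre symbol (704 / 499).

-1

First reduce: 704 ≡ 205 (mod 499).
Reciprocity: 205 ≡ 1 and 499 ≡ 3 (mod 4), so (205/499) = +(499/205).
Reduce top mod 205: now compute (89/205).
Reciprocity: 89 ≡ 1 and 205 ≡ 1 (mod 4), so (89/205) = +(205/89).
Reduce top mod 89: now compute (27/89).
Reciprocity: 27 ≡ 3 and 89 ≡ 1 (mod 4), so (27/89) = +(89/27).
Reduce top mod 27: now compute (8/27).
Pull out 2^3: since 27 ≡ 3 (mod 8), (2/27) = -1, so (2/27)^3 = -1.
Reached (1/27) = 1. Collecting the sign flips along the way, the symbol is -1.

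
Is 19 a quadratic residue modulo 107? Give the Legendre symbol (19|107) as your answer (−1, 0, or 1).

1

Reciprocity: 19 ≡ 3 and 107 ≡ 3 (mod 4), so (19/107) = −(107/19).
Reduce top mod 19: now compute (12/19).
Pull out 2^2: since 19 ≡ 3 (mod 8), (2/19) = -1, so (2/19)^2 = +1.
Reciprocity: 3 ≡ 3 and 19 ≡ 3 (mod 4), so (3/19) = −(19/3).
Reduce top mod 3: now compute (1/3).
Reached (1/3) = 1. Collecting the sign flips along the way, the symbol is +1.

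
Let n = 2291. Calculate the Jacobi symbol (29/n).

Reciprocity: 29 ≡ 1 and 2291 ≡ 3 (mod 4), so (29/2291) = +(2291/29).
Reduce top mod 29: now compute (0/29).
Top reduces to 0: gcd > 1, so the symbol is 0.

0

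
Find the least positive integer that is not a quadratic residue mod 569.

3

(2/569) = +1, so 2 is a residue.
(3/569) = −1, so 3 is the smallest positive non-residue mod 569.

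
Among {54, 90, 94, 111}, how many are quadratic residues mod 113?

1

(54/113) = -1 → non-residue.
(90/113) = -1 → non-residue.
(94/113) = -1 → non-residue.
(111/113) = +1 → QR.
Total quadratic residues among the 4: 1.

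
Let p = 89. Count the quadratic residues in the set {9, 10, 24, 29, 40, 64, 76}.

(9/89) = +1 → QR.
(10/89) = +1 → QR.
(24/89) = -1 → non-residue.
(29/89) = -1 → non-residue.
(40/89) = +1 → QR.
(64/89) = +1 → QR.
(76/89) = -1 → non-residue.
Total quadratic residues among the 7: 4.

4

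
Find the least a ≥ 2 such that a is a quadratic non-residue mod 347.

2

(2/347) = −1, so 2 is the smallest positive non-residue mod 347.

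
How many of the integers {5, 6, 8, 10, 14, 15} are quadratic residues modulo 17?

(5/17) = -1 → non-residue.
(6/17) = -1 → non-residue.
(8/17) = +1 → QR.
(10/17) = -1 → non-residue.
(14/17) = -1 → non-residue.
(15/17) = +1 → QR.
Total quadratic residues among the 6: 2.

2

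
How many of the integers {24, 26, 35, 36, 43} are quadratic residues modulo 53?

3

(24/53) = +1 → QR.
(26/53) = -1 → non-residue.
(35/53) = -1 → non-residue.
(36/53) = +1 → QR.
(43/53) = +1 → QR.
Total quadratic residues among the 5: 3.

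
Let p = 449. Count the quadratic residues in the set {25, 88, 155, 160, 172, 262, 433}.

4

(25/449) = +1 → QR.
(88/449) = +1 → QR.
(155/449) = -1 → non-residue.
(160/449) = +1 → QR.
(172/449) = -1 → non-residue.
(262/449) = -1 → non-residue.
(433/449) = +1 → QR.
Total quadratic residues among the 7: 4.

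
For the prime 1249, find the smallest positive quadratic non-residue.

(2/1249) = +1, so 2 is a residue.
(3/1249) = +1, so 3 is a residue.
(4/1249) = +1, so 4 is a residue.
(5/1249) = +1, so 5 is a residue.
(6/1249) = +1, so 6 is a residue.
(7/1249) = −1, so 7 is the smallest positive non-residue mod 1249.

7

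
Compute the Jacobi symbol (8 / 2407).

1

Pull out 2^3: since 2407 ≡ 7 (mod 8), (2/2407) = +1, so (2/2407)^3 = +1.
Reached (1/2407) = 1. Collecting the sign flips along the way, the symbol is +1.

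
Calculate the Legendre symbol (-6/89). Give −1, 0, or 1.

-1

Euler's criterion: (-6/89) ≡ 83^44 (mod 89).
83^2 ≡ 36 (mod 89)
83^4 ≡ 50 (mod 89)
83^8 ≡ 8 (mod 89)
83^16 ≡ 64 (mod 89)
83^32 ≡ 2 (mod 89)
83^44 = 83^(32+8+4) ≡ 88 (mod 89).
Result is 88 ≡ −1, so (-6/89) = −1.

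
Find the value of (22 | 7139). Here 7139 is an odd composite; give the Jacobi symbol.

Pull out 2: since 7139 ≡ 3 (mod 8), (2/7139) = -1.
Reciprocity: 11 ≡ 3 and 7139 ≡ 3 (mod 4), so (11/7139) = −(7139/11).
Reduce top mod 11: now compute (0/11).
Top reduces to 0: gcd > 1, so the symbol is 0.

0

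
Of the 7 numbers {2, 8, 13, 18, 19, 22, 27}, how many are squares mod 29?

2

(2/29) = -1 → non-residue.
(8/29) = -1 → non-residue.
(13/29) = +1 → QR.
(18/29) = -1 → non-residue.
(19/29) = -1 → non-residue.
(22/29) = +1 → QR.
(27/29) = -1 → non-residue.
Total quadratic residues among the 7: 2.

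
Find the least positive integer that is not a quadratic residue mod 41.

3

(2/41) = +1, so 2 is a residue.
(3/41) = −1, so 3 is the smallest positive non-residue mod 41.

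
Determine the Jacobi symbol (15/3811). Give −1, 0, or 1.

-1

Reciprocity: 15 ≡ 3 and 3811 ≡ 3 (mod 4), so (15/3811) = −(3811/15).
Reduce top mod 15: now compute (1/15).
Reached (1/15) = 1. Collecting the sign flips along the way, the symbol is -1.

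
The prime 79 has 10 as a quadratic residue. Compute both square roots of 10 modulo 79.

Since 79 ≡ 3 (mod 4), a square root of 10 is 10^((79+1)/4) = 10^20 mod 79.
Repeated squaring: 10^2≡21, 10^4≡46, 10^8≡62, 10^16≡52 (mod 79).
10^20 = 10^(16+4) ≡ 22 (mod 79).
Check: 22² = 484 ≡ 10 (mod 79). The two roots are 22 and 57.

22, 57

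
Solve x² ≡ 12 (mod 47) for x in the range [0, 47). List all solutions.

23, 24

Since 47 ≡ 3 (mod 4), a square root of 12 is 12^((47+1)/4) = 12^12 mod 47.
Repeated squaring: 12^2≡3, 12^4≡9, 12^8≡34 (mod 47).
12^12 = 12^(8+4) ≡ 24 (mod 47).
Check: 24² = 576 ≡ 12 (mod 47). The two roots are 23 and 24.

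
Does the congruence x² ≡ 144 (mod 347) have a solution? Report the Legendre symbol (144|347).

Euler's criterion: (144/347) ≡ 144^173 (mod 347).
144^2 ≡ 263 (mod 347)
144^4 ≡ 116 (mod 347)
144^8 ≡ 270 (mod 347)
144^16 ≡ 30 (mod 347)
144^32 ≡ 206 (mod 347)
144^64 ≡ 102 (mod 347)
144^128 ≡ 341 (mod 347)
144^173 = 144^(128+32+8+4+1) ≡ 1 (mod 347).
Result is 1, so (144/347) = 1.

1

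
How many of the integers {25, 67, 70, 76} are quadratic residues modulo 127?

3

(25/127) = +1 → QR.
(67/127) = -1 → non-residue.
(70/127) = +1 → QR.
(76/127) = +1 → QR.
Total quadratic residues among the 4: 3.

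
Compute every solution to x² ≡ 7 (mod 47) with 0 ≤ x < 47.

17, 30

Since 47 ≡ 3 (mod 4), a square root of 7 is 7^((47+1)/4) = 7^12 mod 47.
Repeated squaring: 7^2≡2, 7^4≡4, 7^8≡16 (mod 47).
7^12 = 7^(8+4) ≡ 17 (mod 47).
Check: 17² = 289 ≡ 7 (mod 47). The two roots are 17 and 30.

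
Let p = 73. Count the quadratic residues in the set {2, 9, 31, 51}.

(2/73) = +1 → QR.
(9/73) = +1 → QR.
(31/73) = -1 → non-residue.
(51/73) = -1 → non-residue.
Total quadratic residues among the 4: 2.

2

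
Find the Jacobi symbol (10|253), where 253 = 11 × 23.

1

Pull out 2: since 253 ≡ 5 (mod 8), (2/253) = -1.
Reciprocity: 5 ≡ 1 and 253 ≡ 1 (mod 4), so (5/253) = +(253/5).
Reduce top mod 5: now compute (3/5).
Reciprocity: 3 ≡ 3 and 5 ≡ 1 (mod 4), so (3/5) = +(5/3).
Reduce top mod 3: now compute (2/3).
Pull out 2: since 3 ≡ 3 (mod 8), (2/3) = -1.
Reached (1/3) = 1. Collecting the sign flips along the way, the symbol is +1.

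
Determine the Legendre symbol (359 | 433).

1

Euler's criterion: (359/433) ≡ 359^216 (mod 433).
359^2 ≡ 280 (mod 433)
359^4 ≡ 27 (mod 433)
359^8 ≡ 296 (mod 433)
359^16 ≡ 150 (mod 433)
359^32 ≡ 417 (mod 433)
359^64 ≡ 256 (mod 433)
359^128 ≡ 153 (mod 433)
359^216 = 359^(128+64+16+8) ≡ 1 (mod 433).
Result is 1, so (359/433) = 1.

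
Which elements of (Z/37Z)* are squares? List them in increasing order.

1 3 4 7 9 10 11 12 16 21 25 26 27 28 30 33 34 36

Square k = 1,…,18 (k and 37−k give the same square):
1²=1, 2²=4, 3²=9, 4²=16, 5²=25, 6²=36, 7²≡12, 8²≡27, 9²≡7, 10²≡26, 11²≡10, 12²≡33, 13²≡21, 14²≡11, 15²≡3, 16²≡34, 17²≡30, 18²≡28 (mod 37).
So the quadratic residues mod 37 are {1, 3, 4, 7, 9, 10, 11, 12, 16, 21, 25, 26, 27, 28, 30, 33, 34, 36}.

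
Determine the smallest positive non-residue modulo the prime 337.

5

(2/337) = +1, so 2 is a residue.
(3/337) = +1, so 3 is a residue.
(4/337) = +1, so 4 is a residue.
(5/337) = −1, so 5 is the smallest positive non-residue mod 337.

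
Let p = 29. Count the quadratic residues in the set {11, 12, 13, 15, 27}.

(11/29) = -1 → non-residue.
(12/29) = -1 → non-residue.
(13/29) = +1 → QR.
(15/29) = -1 → non-residue.
(27/29) = -1 → non-residue.
Total quadratic residues among the 5: 1.

1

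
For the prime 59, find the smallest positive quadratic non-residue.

2

(2/59) = −1, so 2 is the smallest positive non-residue mod 59.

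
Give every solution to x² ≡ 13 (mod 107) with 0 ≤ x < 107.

21, 86

Since 107 ≡ 3 (mod 4), a square root of 13 is 13^((107+1)/4) = 13^27 mod 107.
Repeated squaring: 13^2≡62, 13^4≡99, 13^8≡64, 13^16≡30 (mod 107).
13^27 = 13^(16+8+2+1) ≡ 86 (mod 107).
Check: 86² = 7396 ≡ 13 (mod 107). The two roots are 21 and 86.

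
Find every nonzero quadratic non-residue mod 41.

3,6,7,11,12,13,14,15,17,19,22,24,26,27,28,29,30,34,35,38

Square k = 1,…,20 (k and 41−k give the same square):
1²=1, 2²=4, 3²=9, 4²=16, 5²=25, 6²=36, 7²≡8, 8²≡23, 9²≡40, 10²≡18, 11²≡39, 12²≡21, 13²≡5, 14²≡32, 15²≡20, 16²≡10, 17²≡2, 18²≡37, 19²≡33, 20²≡31 (mod 41).
The residues are {1, 2, 4, 5, 8, 9, 10, 16, 18, 20, 21, 23, 25, 31, 32, 33, 36, 37, 39, 40}; the non-residues are the remaining 20 nonzero classes.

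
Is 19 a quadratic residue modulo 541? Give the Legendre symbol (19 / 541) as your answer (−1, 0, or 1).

Reciprocity: 19 ≡ 3 and 541 ≡ 1 (mod 4), so (19/541) = +(541/19).
Reduce top mod 19: now compute (9/19).
Reciprocity: 9 ≡ 1 and 19 ≡ 3 (mod 4), so (9/19) = +(19/9).
Reduce top mod 9: now compute (1/9).
Reached (1/9) = 1. Collecting the sign flips along the way, the symbol is +1.

1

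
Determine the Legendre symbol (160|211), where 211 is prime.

Pull out 2^5: since 211 ≡ 3 (mod 8), (2/211) = -1, so (2/211)^5 = -1.
Reciprocity: 5 ≡ 1 and 211 ≡ 3 (mod 4), so (5/211) = +(211/5).
Reduce top mod 5: now compute (1/5).
Reached (1/5) = 1. Collecting the sign flips along the way, the symbol is -1.

-1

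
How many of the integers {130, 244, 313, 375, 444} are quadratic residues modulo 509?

2

(130/509) = +1 → QR.
(244/509) = -1 → non-residue.
(313/509) = +1 → QR.
(375/509) = -1 → non-residue.
(444/509) = -1 → non-residue.
Total quadratic residues among the 5: 2.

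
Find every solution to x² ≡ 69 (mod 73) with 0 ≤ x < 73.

73 ≡ 1 (mod 4), so we find a root by search.
Trying successive values, 19² = 361 ≡ 69 (mod 73). The other root is 73 − 19 = 54.

19, 54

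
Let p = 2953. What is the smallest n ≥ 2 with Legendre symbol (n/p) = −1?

5

(2/2953) = +1, so 2 is a residue.
(3/2953) = +1, so 3 is a residue.
(4/2953) = +1, so 4 is a residue.
(5/2953) = −1, so 5 is the smallest positive non-residue mod 2953.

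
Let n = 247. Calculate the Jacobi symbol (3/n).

-1

Reciprocity: 3 ≡ 3 and 247 ≡ 3 (mod 4), so (3/247) = −(247/3).
Reduce top mod 3: now compute (1/3).
Reached (1/3) = 1. Collecting the sign flips along the way, the symbol is -1.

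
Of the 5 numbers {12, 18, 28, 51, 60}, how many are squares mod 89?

1

(12/89) = -1 → non-residue.
(18/89) = +1 → QR.
(28/89) = -1 → non-residue.
(51/89) = -1 → non-residue.
(60/89) = -1 → non-residue.
Total quadratic residues among the 5: 1.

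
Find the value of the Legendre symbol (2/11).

-1

Pull out 2: since 11 ≡ 3 (mod 8), (2/11) = -1.
Reached (1/11) = 1. Collecting the sign flips along the way, the symbol is -1.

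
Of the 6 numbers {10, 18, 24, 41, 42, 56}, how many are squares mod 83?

2

(10/83) = +1 → QR.
(18/83) = -1 → non-residue.
(24/83) = -1 → non-residue.
(41/83) = +1 → QR.
(42/83) = -1 → non-residue.
(56/83) = -1 → non-residue.
Total quadratic residues among the 6: 2.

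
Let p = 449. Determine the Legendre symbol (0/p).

Top reduces to 0: gcd > 1, so the symbol is 0.

0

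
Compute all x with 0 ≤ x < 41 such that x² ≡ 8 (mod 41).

7, 34

41 ≡ 1 (mod 4), so we find a root by search.
Trying successive values, 7² = 49 ≡ 8 (mod 41). The other root is 41 − 7 = 34.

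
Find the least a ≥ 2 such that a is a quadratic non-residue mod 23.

(2/23) = +1, so 2 is a residue.
(3/23) = +1, so 3 is a residue.
(4/23) = +1, so 4 is a residue.
(5/23) = −1, so 5 is the smallest positive non-residue mod 23.

5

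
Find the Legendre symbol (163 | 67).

First reduce: 163 ≡ 29 (mod 67).
Reciprocity: 29 ≡ 1 and 67 ≡ 3 (mod 4), so (29/67) = +(67/29).
Reduce top mod 29: now compute (9/29).
Reciprocity: 9 ≡ 1 and 29 ≡ 1 (mod 4), so (9/29) = +(29/9).
Reduce top mod 9: now compute (2/9).
Pull out 2: since 9 ≡ 1 (mod 8), (2/9) = +1.
Reached (1/9) = 1. Collecting the sign flips along the way, the symbol is +1.

1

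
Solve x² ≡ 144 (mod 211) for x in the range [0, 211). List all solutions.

Since 211 ≡ 3 (mod 4), a square root of 144 is 144^((211+1)/4) = 144^53 mod 211.
Repeated squaring: 144^2≡58, 144^4≡199, 144^8≡144, 144^16≡58, 144^32≡199 (mod 211).
144^53 = 144^(32+16+4+1) ≡ 199 (mod 211).
Check: 199² = 39601 ≡ 144 (mod 211). The two roots are 12 and 199.

12, 199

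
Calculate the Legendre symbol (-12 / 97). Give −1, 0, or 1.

Euler's criterion: (-12/97) ≡ 85^48 (mod 97).
85^2 ≡ 47 (mod 97)
85^4 ≡ 75 (mod 97)
85^8 ≡ 96 (mod 97)
85^16 ≡ 1 (mod 97)
85^32 ≡ 1 (mod 97)
85^48 = 85^(32+16) ≡ 1 (mod 97).
Result is 1, so (-12/97) = 1.

1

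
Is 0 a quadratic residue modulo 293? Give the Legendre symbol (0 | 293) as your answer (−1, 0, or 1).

0

Top reduces to 0: gcd > 1, so the symbol is 0.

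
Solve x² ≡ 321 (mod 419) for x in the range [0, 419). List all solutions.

166, 253

Since 419 ≡ 3 (mod 4), a square root of 321 is 321^((419+1)/4) = 321^105 mod 419.
Repeated squaring: 321^2≡386, 321^4≡251, 321^8≡151, 321^16≡175, 321^32≡38, 321^64≡187 (mod 419).
321^105 = 321^(64+32+8+1) ≡ 166 (mod 419).
Check: 166² = 27556 ≡ 321 (mod 419). The two roots are 166 and 253.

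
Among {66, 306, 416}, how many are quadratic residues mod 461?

1

(66/461) = -1 → non-residue.
(306/461) = -1 → non-residue.
(416/461) = +1 → QR.
Total quadratic residues among the 3: 1.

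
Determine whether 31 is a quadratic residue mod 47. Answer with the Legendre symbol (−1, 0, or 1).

Reciprocity: 31 ≡ 3 and 47 ≡ 3 (mod 4), so (31/47) = −(47/31).
Reduce top mod 31: now compute (16/31).
Pull out 2^4: since 31 ≡ 7 (mod 8), (2/31) = +1, so (2/31)^4 = +1.
Reached (1/31) = 1. Collecting the sign flips along the way, the symbol is -1.

-1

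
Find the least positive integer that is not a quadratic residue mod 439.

(2/439) = +1, so 2 is a residue.
(3/439) = −1, so 3 is the smallest positive non-residue mod 439.

3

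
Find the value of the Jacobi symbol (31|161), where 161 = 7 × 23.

Reciprocity: 31 ≡ 3 and 161 ≡ 1 (mod 4), so (31/161) = +(161/31).
Reduce top mod 31: now compute (6/31).
Pull out 2: since 31 ≡ 7 (mod 8), (2/31) = +1.
Reciprocity: 3 ≡ 3 and 31 ≡ 3 (mod 4), so (3/31) = −(31/3).
Reduce top mod 3: now compute (1/3).
Reached (1/3) = 1. Collecting the sign flips along the way, the symbol is -1.

-1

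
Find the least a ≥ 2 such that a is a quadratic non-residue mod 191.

(2/191) = +1, so 2 is a residue.
(3/191) = +1, so 3 is a residue.
(4/191) = +1, so 4 is a residue.
(5/191) = +1, so 5 is a residue.
(6/191) = +1, so 6 is a residue.
(7/191) = −1, so 7 is the smallest positive non-residue mod 191.

7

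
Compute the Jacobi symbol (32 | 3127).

Pull out 2^5: since 3127 ≡ 7 (mod 8), (2/3127) = +1, so (2/3127)^5 = +1.
Reached (1/3127) = 1. Collecting the sign flips along the way, the symbol is +1.

1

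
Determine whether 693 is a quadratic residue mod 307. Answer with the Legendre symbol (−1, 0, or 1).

First reduce: 693 ≡ 79 (mod 307).
Reciprocity: 79 ≡ 3 and 307 ≡ 3 (mod 4), so (79/307) = −(307/79).
Reduce top mod 79: now compute (70/79).
Pull out 2: since 79 ≡ 7 (mod 8), (2/79) = +1.
Reciprocity: 35 ≡ 3 and 79 ≡ 3 (mod 4), so (35/79) = −(79/35).
Reduce top mod 35: now compute (9/35).
Reciprocity: 9 ≡ 1 and 35 ≡ 3 (mod 4), so (9/35) = +(35/9).
Reduce top mod 9: now compute (8/9).
Pull out 2^3: since 9 ≡ 1 (mod 8), (2/9) = +1, so (2/9)^3 = +1.
Reached (1/9) = 1. Collecting the sign flips along the way, the symbol is +1.

1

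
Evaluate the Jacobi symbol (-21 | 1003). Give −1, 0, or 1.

First reduce: -21 ≡ 982 (mod 1003).
Pull out 2: since 1003 ≡ 3 (mod 8), (2/1003) = -1.
Reciprocity: 491 ≡ 3 and 1003 ≡ 3 (mod 4), so (491/1003) = −(1003/491).
Reduce top mod 491: now compute (21/491).
Reciprocity: 21 ≡ 1 and 491 ≡ 3 (mod 4), so (21/491) = +(491/21).
Reduce top mod 21: now compute (8/21).
Pull out 2^3: since 21 ≡ 5 (mod 8), (2/21) = -1, so (2/21)^3 = -1.
Reached (1/21) = 1. Collecting the sign flips along the way, the symbol is -1.

-1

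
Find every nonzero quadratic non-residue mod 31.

3 6 11 12 13 15 17 21 22 23 24 26 27 29 30

Square k = 1,…,15 (k and 31−k give the same square):
1²=1, 2²=4, 3²=9, 4²=16, 5²=25, 6²≡5, 7²≡18, 8²≡2, 9²≡19, 10²≡7, 11²≡28, 12²≡20, 13²≡14, 14²≡10, 15²≡8 (mod 31).
The residues are {1, 2, 4, 5, 7, 8, 9, 10, 14, 16, 18, 19, 20, 25, 28}; the non-residues are the remaining 15 nonzero classes.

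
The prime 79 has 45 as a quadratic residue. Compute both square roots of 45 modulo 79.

19, 60

Since 79 ≡ 3 (mod 4), a square root of 45 is 45^((79+1)/4) = 45^20 mod 79.
Repeated squaring: 45^2≡50, 45^4≡51, 45^8≡73, 45^16≡36 (mod 79).
45^20 = 45^(16+4) ≡ 19 (mod 79).
Check: 19² = 361 ≡ 45 (mod 79). The two roots are 19 and 60.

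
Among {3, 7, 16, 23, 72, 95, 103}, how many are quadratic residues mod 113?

4

(3/113) = -1 → non-residue.
(7/113) = +1 → QR.
(16/113) = +1 → QR.
(23/113) = -1 → non-residue.
(72/113) = +1 → QR.
(95/113) = +1 → QR.
(103/113) = -1 → non-residue.
Total quadratic residues among the 7: 4.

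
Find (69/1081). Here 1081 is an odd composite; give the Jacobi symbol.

0

Reciprocity: 69 ≡ 1 and 1081 ≡ 1 (mod 4), so (69/1081) = +(1081/69).
Reduce top mod 69: now compute (46/69).
Pull out 2: since 69 ≡ 5 (mod 8), (2/69) = -1.
Reciprocity: 23 ≡ 3 and 69 ≡ 1 (mod 4), so (23/69) = +(69/23).
Reduce top mod 23: now compute (0/23).
Top reduces to 0: gcd > 1, so the symbol is 0.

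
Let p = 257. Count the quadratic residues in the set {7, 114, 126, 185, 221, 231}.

(7/257) = -1 → non-residue.
(114/257) = +1 → QR.
(126/257) = -1 → non-residue.
(185/257) = +1 → QR.
(221/257) = +1 → QR.
(231/257) = +1 → QR.
Total quadratic residues among the 6: 4.

4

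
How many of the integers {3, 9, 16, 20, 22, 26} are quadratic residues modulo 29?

(3/29) = -1 → non-residue.
(9/29) = +1 → QR.
(16/29) = +1 → QR.
(20/29) = +1 → QR.
(22/29) = +1 → QR.
(26/29) = -1 → non-residue.
Total quadratic residues among the 6: 4.

4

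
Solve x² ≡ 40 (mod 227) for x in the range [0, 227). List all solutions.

99, 128

Since 227 ≡ 3 (mod 4), a square root of 40 is 40^((227+1)/4) = 40^57 mod 227.
Repeated squaring: 40^2≡11, 40^4≡121, 40^8≡113, 40^16≡57, 40^32≡71 (mod 227).
40^57 = 40^(32+16+8+1) ≡ 99 (mod 227).
Check: 99² = 9801 ≡ 40 (mod 227). The two roots are 99 and 128.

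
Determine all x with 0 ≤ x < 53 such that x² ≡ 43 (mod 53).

19, 34

53 ≡ 1 (mod 4), so we find a root by search.
Trying successive values, 19² = 361 ≡ 43 (mod 53). The other root is 53 − 19 = 34.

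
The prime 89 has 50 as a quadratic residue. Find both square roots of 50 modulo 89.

36, 53

89 ≡ 1 (mod 4), so we find a root by search.
Trying successive values, 36² = 1296 ≡ 50 (mod 89). The other root is 89 − 36 = 53.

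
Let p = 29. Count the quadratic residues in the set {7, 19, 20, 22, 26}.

(7/29) = +1 → QR.
(19/29) = -1 → non-residue.
(20/29) = +1 → QR.
(22/29) = +1 → QR.
(26/29) = -1 → non-residue.
Total quadratic residues among the 5: 3.

3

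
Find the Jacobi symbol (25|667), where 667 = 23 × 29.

Reciprocity: 25 ≡ 1 and 667 ≡ 3 (mod 4), so (25/667) = +(667/25).
Reduce top mod 25: now compute (17/25).
Reciprocity: 17 ≡ 1 and 25 ≡ 1 (mod 4), so (17/25) = +(25/17).
Reduce top mod 17: now compute (8/17).
Pull out 2^3: since 17 ≡ 1 (mod 8), (2/17) = +1, so (2/17)^3 = +1.
Reached (1/17) = 1. Collecting the sign flips along the way, the symbol is +1.

1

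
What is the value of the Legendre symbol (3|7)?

-1

Euler's criterion: (3/7) ≡ 3^3 (mod 7).
3^2 ≡ 2 (mod 7)
3^3 = 3^(2+1) ≡ 6 (mod 7).
Result is 6 ≡ −1, so (3/7) = −1.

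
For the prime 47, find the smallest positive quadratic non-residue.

(2/47) = +1, so 2 is a residue.
(3/47) = +1, so 3 is a residue.
(4/47) = +1, so 4 is a residue.
(5/47) = −1, so 5 is the smallest positive non-residue mod 47.

5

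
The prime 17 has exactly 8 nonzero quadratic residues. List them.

Square k = 1,…,8 (k and 17−k give the same square):
1²=1, 2²=4, 3²=9, 4²=16, 5²≡8, 6²≡2, 7²≡15, 8²≡13 (mod 17).
So the quadratic residues mod 17 are {1, 2, 4, 8, 9, 13, 15, 16}.

1, 2, 4, 8, 9, 13, 15, 16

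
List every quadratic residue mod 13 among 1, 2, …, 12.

1, 3, 4, 9, 10, 12

Square k = 1,…,6 (k and 13−k give the same square):
1²=1, 2²=4, 3²=9, 4²≡3, 5²≡12, 6²≡10 (mod 13).
So the quadratic residues mod 13 are {1, 3, 4, 9, 10, 12}.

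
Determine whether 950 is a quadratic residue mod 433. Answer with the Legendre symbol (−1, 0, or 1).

-1

First reduce: 950 ≡ 84 (mod 433).
Pull out 2^2: since 433 ≡ 1 (mod 8), (2/433) = +1, so (2/433)^2 = +1.
Reciprocity: 21 ≡ 1 and 433 ≡ 1 (mod 4), so (21/433) = +(433/21).
Reduce top mod 21: now compute (13/21).
Reciprocity: 13 ≡ 1 and 21 ≡ 1 (mod 4), so (13/21) = +(21/13).
Reduce top mod 13: now compute (8/13).
Pull out 2^3: since 13 ≡ 5 (mod 8), (2/13) = -1, so (2/13)^3 = -1.
Reached (1/13) = 1. Collecting the sign flips along the way, the symbol is -1.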